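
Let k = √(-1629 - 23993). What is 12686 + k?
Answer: 12686 + I*√25622 ≈ 12686.0 + 160.07*I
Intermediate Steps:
k = I*√25622 (k = √(-25622) = I*√25622 ≈ 160.07*I)
12686 + k = 12686 + I*√25622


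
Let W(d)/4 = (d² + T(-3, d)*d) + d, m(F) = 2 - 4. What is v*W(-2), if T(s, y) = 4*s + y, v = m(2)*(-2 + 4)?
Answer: -480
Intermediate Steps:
m(F) = -2
v = -4 (v = -2*(-2 + 4) = -2*2 = -4)
T(s, y) = y + 4*s
W(d) = 4*d + 4*d² + 4*d*(-12 + d) (W(d) = 4*((d² + (d + 4*(-3))*d) + d) = 4*((d² + (d - 12)*d) + d) = 4*((d² + (-12 + d)*d) + d) = 4*((d² + d*(-12 + d)) + d) = 4*(d + d² + d*(-12 + d)) = 4*d + 4*d² + 4*d*(-12 + d))
v*W(-2) = -16*(-2)*(-11 + 2*(-2)) = -16*(-2)*(-11 - 4) = -16*(-2)*(-15) = -4*120 = -480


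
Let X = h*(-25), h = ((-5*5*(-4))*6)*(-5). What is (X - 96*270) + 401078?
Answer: 450158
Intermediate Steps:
h = -3000 (h = (-25*(-4)*6)*(-5) = (100*6)*(-5) = 600*(-5) = -3000)
X = 75000 (X = -3000*(-25) = 75000)
(X - 96*270) + 401078 = (75000 - 96*270) + 401078 = (75000 - 25920) + 401078 = 49080 + 401078 = 450158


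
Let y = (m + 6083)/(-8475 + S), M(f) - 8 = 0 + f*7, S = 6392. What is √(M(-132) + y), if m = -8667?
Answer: 18*I*√12250123/2083 ≈ 30.245*I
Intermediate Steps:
M(f) = 8 + 7*f (M(f) = 8 + (0 + f*7) = 8 + (0 + 7*f) = 8 + 7*f)
y = 2584/2083 (y = (-8667 + 6083)/(-8475 + 6392) = -2584/(-2083) = -2584*(-1/2083) = 2584/2083 ≈ 1.2405)
√(M(-132) + y) = √((8 + 7*(-132)) + 2584/2083) = √((8 - 924) + 2584/2083) = √(-916 + 2584/2083) = √(-1905444/2083) = 18*I*√12250123/2083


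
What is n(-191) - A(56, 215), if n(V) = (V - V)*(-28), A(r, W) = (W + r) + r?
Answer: -327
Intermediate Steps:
A(r, W) = W + 2*r
n(V) = 0 (n(V) = 0*(-28) = 0)
n(-191) - A(56, 215) = 0 - (215 + 2*56) = 0 - (215 + 112) = 0 - 1*327 = 0 - 327 = -327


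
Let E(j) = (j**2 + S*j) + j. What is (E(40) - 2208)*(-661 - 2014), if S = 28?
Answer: -1476600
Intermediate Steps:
E(j) = j**2 + 29*j (E(j) = (j**2 + 28*j) + j = j**2 + 29*j)
(E(40) - 2208)*(-661 - 2014) = (40*(29 + 40) - 2208)*(-661 - 2014) = (40*69 - 2208)*(-2675) = (2760 - 2208)*(-2675) = 552*(-2675) = -1476600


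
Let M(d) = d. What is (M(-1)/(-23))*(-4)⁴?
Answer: 256/23 ≈ 11.130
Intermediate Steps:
(M(-1)/(-23))*(-4)⁴ = (-1/(-23))*(-4)⁴ = -1/23*(-1)*256 = (1/23)*256 = 256/23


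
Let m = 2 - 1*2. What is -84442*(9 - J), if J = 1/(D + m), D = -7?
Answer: -5404288/7 ≈ -7.7204e+5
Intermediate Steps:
m = 0 (m = 2 - 2 = 0)
J = -1/7 (J = 1/(-7 + 0) = 1/(-7) = -1/7 ≈ -0.14286)
-84442*(9 - J) = -84442*(9 - 1*(-1/7)) = -84442*(9 + 1/7) = -84442*64/7 = -5404288/7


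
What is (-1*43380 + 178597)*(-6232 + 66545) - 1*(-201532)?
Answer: 8155544453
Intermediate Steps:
(-1*43380 + 178597)*(-6232 + 66545) - 1*(-201532) = (-43380 + 178597)*60313 + 201532 = 135217*60313 + 201532 = 8155342921 + 201532 = 8155544453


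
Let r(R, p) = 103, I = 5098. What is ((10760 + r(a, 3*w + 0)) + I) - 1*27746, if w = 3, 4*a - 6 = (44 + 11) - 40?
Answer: -11785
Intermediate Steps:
a = 21/4 (a = 3/2 + ((44 + 11) - 40)/4 = 3/2 + (55 - 40)/4 = 3/2 + (¼)*15 = 3/2 + 15/4 = 21/4 ≈ 5.2500)
((10760 + r(a, 3*w + 0)) + I) - 1*27746 = ((10760 + 103) + 5098) - 1*27746 = (10863 + 5098) - 27746 = 15961 - 27746 = -11785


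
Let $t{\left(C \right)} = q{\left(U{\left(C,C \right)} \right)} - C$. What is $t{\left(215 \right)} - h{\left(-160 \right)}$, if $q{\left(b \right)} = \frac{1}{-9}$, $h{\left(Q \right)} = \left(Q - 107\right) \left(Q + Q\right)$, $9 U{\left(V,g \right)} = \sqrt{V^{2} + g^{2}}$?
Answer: $- \frac{770896}{9} \approx -85655.0$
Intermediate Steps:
$U{\left(V,g \right)} = \frac{\sqrt{V^{2} + g^{2}}}{9}$
$h{\left(Q \right)} = 2 Q \left(-107 + Q\right)$ ($h{\left(Q \right)} = \left(-107 + Q\right) 2 Q = 2 Q \left(-107 + Q\right)$)
$q{\left(b \right)} = - \frac{1}{9}$
$t{\left(C \right)} = - \frac{1}{9} - C$
$t{\left(215 \right)} - h{\left(-160 \right)} = \left(- \frac{1}{9} - 215\right) - 2 \left(-160\right) \left(-107 - 160\right) = \left(- \frac{1}{9} - 215\right) - 2 \left(-160\right) \left(-267\right) = - \frac{1936}{9} - 85440 = - \frac{770896}{9}$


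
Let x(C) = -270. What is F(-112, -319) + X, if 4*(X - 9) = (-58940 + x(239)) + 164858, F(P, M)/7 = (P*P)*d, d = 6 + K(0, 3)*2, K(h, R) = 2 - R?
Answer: 377653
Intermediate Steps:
d = 4 (d = 6 + (2 - 1*3)*2 = 6 + (2 - 3)*2 = 6 - 1*2 = 6 - 2 = 4)
F(P, M) = 28*P**2 (F(P, M) = 7*((P*P)*4) = 7*(P**2*4) = 7*(4*P**2) = 28*P**2)
X = 26421 (X = 9 + ((-58940 - 270) + 164858)/4 = 9 + (-59210 + 164858)/4 = 9 + (1/4)*105648 = 9 + 26412 = 26421)
F(-112, -319) + X = 28*(-112)**2 + 26421 = 28*12544 + 26421 = 351232 + 26421 = 377653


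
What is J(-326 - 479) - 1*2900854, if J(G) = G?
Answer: -2901659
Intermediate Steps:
J(-326 - 479) - 1*2900854 = (-326 - 479) - 1*2900854 = -805 - 2900854 = -2901659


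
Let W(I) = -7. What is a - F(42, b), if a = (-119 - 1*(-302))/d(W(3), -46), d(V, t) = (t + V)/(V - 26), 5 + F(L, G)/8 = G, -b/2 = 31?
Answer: 34447/53 ≈ 649.94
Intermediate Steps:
b = -62 (b = -2*31 = -62)
F(L, G) = -40 + 8*G
d(V, t) = (V + t)/(-26 + V)
a = 6039/53 (a = (-119 - 1*(-302))/(((-7 - 46)/(-26 - 7))) = (-119 + 302)/((-53/(-33))) = 183/((-1/33*(-53))) = 183/(53/33) = 183*(33/53) = 6039/53 ≈ 113.94)
a - F(42, b) = 6039/53 - (-40 + 8*(-62)) = 6039/53 - (-40 - 496) = 6039/53 - 1*(-536) = 6039/53 + 536 = 34447/53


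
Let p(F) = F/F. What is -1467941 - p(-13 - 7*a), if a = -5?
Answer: -1467942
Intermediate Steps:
p(F) = 1
-1467941 - p(-13 - 7*a) = -1467941 - 1*1 = -1467941 - 1 = -1467942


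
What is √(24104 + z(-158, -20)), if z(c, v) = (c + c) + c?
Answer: √23630 ≈ 153.72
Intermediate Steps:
z(c, v) = 3*c (z(c, v) = 2*c + c = 3*c)
√(24104 + z(-158, -20)) = √(24104 + 3*(-158)) = √(24104 - 474) = √23630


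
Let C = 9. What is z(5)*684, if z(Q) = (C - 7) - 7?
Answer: -3420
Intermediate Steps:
z(Q) = -5 (z(Q) = (9 - 7) - 7 = 2 - 7 = -5)
z(5)*684 = -5*684 = -3420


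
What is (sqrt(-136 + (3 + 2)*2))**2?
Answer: -126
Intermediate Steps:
(sqrt(-136 + (3 + 2)*2))**2 = (sqrt(-136 + 5*2))**2 = (sqrt(-136 + 10))**2 = (sqrt(-126))**2 = (3*I*sqrt(14))**2 = -126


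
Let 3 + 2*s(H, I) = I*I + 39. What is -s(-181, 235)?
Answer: -55261/2 ≈ -27631.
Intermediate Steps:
s(H, I) = 18 + I²/2 (s(H, I) = -3/2 + (I*I + 39)/2 = -3/2 + (I² + 39)/2 = -3/2 + (39 + I²)/2 = -3/2 + (39/2 + I²/2) = 18 + I²/2)
-s(-181, 235) = -(18 + (½)*235²) = -(18 + (½)*55225) = -(18 + 55225/2) = -1*55261/2 = -55261/2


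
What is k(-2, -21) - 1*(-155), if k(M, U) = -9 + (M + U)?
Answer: 123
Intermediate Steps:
k(M, U) = -9 + M + U
k(-2, -21) - 1*(-155) = (-9 - 2 - 21) - 1*(-155) = -32 + 155 = 123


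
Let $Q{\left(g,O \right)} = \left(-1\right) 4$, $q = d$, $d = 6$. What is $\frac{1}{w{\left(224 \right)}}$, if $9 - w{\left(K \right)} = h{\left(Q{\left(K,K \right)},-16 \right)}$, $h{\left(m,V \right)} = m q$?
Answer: $\frac{1}{33} \approx 0.030303$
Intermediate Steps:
$q = 6$
$Q{\left(g,O \right)} = -4$
$h{\left(m,V \right)} = 6 m$ ($h{\left(m,V \right)} = m 6 = 6 m$)
$w{\left(K \right)} = 33$ ($w{\left(K \right)} = 9 - 6 \left(-4\right) = 9 - -24 = 9 + 24 = 33$)
$\frac{1}{w{\left(224 \right)}} = \frac{1}{33}$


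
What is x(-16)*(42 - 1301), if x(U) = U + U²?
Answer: -302160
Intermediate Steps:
x(-16)*(42 - 1301) = (-16*(1 - 16))*(42 - 1301) = -16*(-15)*(-1259) = 240*(-1259) = -302160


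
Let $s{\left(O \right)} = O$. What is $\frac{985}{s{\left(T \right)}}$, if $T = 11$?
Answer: $\frac{985}{11} \approx 89.545$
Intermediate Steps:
$\frac{985}{s{\left(T \right)}} = \frac{985}{11}$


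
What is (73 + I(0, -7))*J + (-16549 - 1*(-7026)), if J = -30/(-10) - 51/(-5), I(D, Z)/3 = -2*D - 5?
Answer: -43787/5 ≈ -8757.4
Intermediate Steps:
I(D, Z) = -15 - 6*D (I(D, Z) = 3*(-2*D - 5) = 3*(-5 - 2*D) = -15 - 6*D)
J = 66/5 (J = -30*(-1/10) - 51*(-1/5) = 3 + 51/5 = 66/5 ≈ 13.200)
(73 + I(0, -7))*J + (-16549 - 1*(-7026)) = (73 + (-15 - 6*0))*(66/5) + (-16549 - 1*(-7026)) = (73 + (-15 + 0))*(66/5) + (-16549 + 7026) = (73 - 15)*(66/5) - 9523 = 58*(66/5) - 9523 = 3828/5 - 9523 = -43787/5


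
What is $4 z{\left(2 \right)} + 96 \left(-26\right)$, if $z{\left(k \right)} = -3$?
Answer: $-2508$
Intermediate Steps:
$4 z{\left(2 \right)} + 96 \left(-26\right) = 4 \left(-3\right) + 96 \left(-26\right) = -12 - 2496 = -2508$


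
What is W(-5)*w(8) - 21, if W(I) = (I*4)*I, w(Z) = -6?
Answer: -621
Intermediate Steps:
W(I) = 4*I² (W(I) = (4*I)*I = 4*I²)
W(-5)*w(8) - 21 = (4*(-5)²)*(-6) - 21 = (4*25)*(-6) - 21 = 100*(-6) - 21 = -600 - 21 = -621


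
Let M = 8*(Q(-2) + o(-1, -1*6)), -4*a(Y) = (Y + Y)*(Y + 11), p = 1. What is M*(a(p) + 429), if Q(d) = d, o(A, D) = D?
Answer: -27072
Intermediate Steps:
a(Y) = -Y*(11 + Y)/2 (a(Y) = -(Y + Y)*(Y + 11)/4 = -2*Y*(11 + Y)/4 = -Y*(11 + Y)/2)
M = -64 (M = 8*(-2 - 1*6) = 8*(-2 - 6) = 8*(-8) = -64)
M*(a(p) + 429) = -64*(-½*1*(11 + 1) + 429) = -64*(-½*1*12 + 429) = -64*(-6 + 429) = -64*423 = -27072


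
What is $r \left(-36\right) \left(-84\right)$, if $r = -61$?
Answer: $-184464$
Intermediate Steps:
$r \left(-36\right) \left(-84\right) = \left(-61\right) \left(-36\right) \left(-84\right) = 2196 \left(-84\right) = -184464$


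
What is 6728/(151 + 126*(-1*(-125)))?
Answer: 6728/15901 ≈ 0.42312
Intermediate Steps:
6728/(151 + 126*(-1*(-125))) = 6728/(151 + 126*125) = 6728/(151 + 15750) = 6728/15901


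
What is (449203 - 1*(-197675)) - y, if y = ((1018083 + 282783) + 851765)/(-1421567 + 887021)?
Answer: 345788200019/534546 ≈ 6.4688e+5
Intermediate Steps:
y = -2152631/534546 (y = (1300866 + 851765)/(-534546) = 2152631*(-1/534546) = -2152631/534546 ≈ -4.0270)
(449203 - 1*(-197675)) - y = (449203 - 1*(-197675)) - 1*(-2152631/534546) = (449203 + 197675) + 2152631/534546 = 646878 + 2152631/534546 = 345788200019/534546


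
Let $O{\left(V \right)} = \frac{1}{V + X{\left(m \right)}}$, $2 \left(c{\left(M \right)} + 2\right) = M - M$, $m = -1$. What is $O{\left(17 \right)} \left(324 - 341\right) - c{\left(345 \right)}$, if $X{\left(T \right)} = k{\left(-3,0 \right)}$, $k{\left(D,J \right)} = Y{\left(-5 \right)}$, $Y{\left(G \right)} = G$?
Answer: $\frac{7}{12} \approx 0.58333$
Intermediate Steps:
$c{\left(M \right)} = -2$ ($c{\left(M \right)} = -2 + \frac{M - M}{2} = -2 + \frac{1}{2} \cdot 0 = -2 + 0 = -2$)
$k{\left(D,J \right)} = -5$
$X{\left(T \right)} = -5$
$O{\left(V \right)} = \frac{1}{-5 + V}$ ($O{\left(V \right)} = \frac{1}{V - 5} = \frac{1}{-5 + V}$)
$O{\left(17 \right)} \left(324 - 341\right) - c{\left(345 \right)} = \frac{324 - 341}{-5 + 17} - -2 = \frac{1}{12} \left(-17\right) + 2 = - \frac{17}{12} + 2 = \frac{7}{12}$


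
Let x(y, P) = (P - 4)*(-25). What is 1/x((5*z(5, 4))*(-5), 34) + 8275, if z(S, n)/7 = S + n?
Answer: 6206249/750 ≈ 8275.0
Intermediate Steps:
z(S, n) = 7*S + 7*n (z(S, n) = 7*(S + n) = 7*S + 7*n)
x(y, P) = 100 - 25*P (x(y, P) = (-4 + P)*(-25) = 100 - 25*P)
1/x((5*z(5, 4))*(-5), 34) + 8275 = 1/(100 - 25*34) + 8275 = 1/(100 - 850) + 8275 = 1/(-750) + 8275 = -1/750 + 8275 = 6206249/750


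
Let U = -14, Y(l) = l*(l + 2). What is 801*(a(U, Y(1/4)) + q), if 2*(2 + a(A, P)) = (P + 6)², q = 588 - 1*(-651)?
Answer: 516139569/512 ≈ 1.0081e+6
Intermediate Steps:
q = 1239 (q = 588 + 651 = 1239)
Y(l) = l*(2 + l)
a(A, P) = -2 + (6 + P)²/2 (a(A, P) = -2 + (P + 6)²/2 = -2 + (6 + P)²/2)
801*(a(U, Y(1/4)) + q) = 801*((-2 + (6 + (2 + 1/4)/4)²/2) + 1239) = 801*((-2 + (6 + (2 + ¼)/4)²/2) + 1239) = 801*((-2 + (6 + (¼)*(9/4))²/2) + 1239) = 801*((-2 + (6 + 9/16)²/2) + 1239) = 801*((-2 + (105/16)²/2) + 1239) = 801*((-2 + (½)*(11025/256)) + 1239) = 801*((-2 + 11025/512) + 1239) = 801*(10001/512 + 1239) = 801*(644369/512) = 516139569/512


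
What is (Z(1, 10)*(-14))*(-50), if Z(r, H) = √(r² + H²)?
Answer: 700*√101 ≈ 7034.9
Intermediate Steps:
Z(r, H) = √(H² + r²)
(Z(1, 10)*(-14))*(-50) = (√(10² + 1²)*(-14))*(-50) = (√(100 + 1)*(-14))*(-50) = (√101*(-14))*(-50) = -14*√101*(-50) = 700*√101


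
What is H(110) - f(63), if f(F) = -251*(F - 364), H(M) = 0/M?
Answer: -75551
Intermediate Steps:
H(M) = 0
f(F) = 91364 - 251*F (f(F) = -251*(-364 + F) = 91364 - 251*F)
H(110) - f(63) = 0 - (91364 - 251*63) = 0 - (91364 - 15813) = 0 - 1*75551 = 0 - 75551 = -75551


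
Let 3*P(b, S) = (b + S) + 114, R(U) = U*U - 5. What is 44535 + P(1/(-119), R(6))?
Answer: 15916249/357 ≈ 44583.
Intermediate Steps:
R(U) = -5 + U² (R(U) = U² - 5 = -5 + U²)
P(b, S) = 38 + S/3 + b/3 (P(b, S) = ((b + S) + 114)/3 = ((S + b) + 114)/3 = (114 + S + b)/3 = 38 + S/3 + b/3)
44535 + P(1/(-119), R(6)) = 44535 + (38 + (-5 + 6²)/3 + (⅓)/(-119)) = 44535 + (38 + (-5 + 36)/3 + (⅓)*(-1/119)) = 44535 + (38 + (⅓)*31 - 1/357) = 44535 + (38 + 31/3 - 1/357) = 44535 + 17254/357 = 15916249/357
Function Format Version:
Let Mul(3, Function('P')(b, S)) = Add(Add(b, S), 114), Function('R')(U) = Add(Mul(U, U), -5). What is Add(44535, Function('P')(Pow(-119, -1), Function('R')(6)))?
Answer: Rational(15916249, 357) ≈ 44583.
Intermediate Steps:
Function('R')(U) = Add(-5, Pow(U, 2)) (Function('R')(U) = Add(Pow(U, 2), -5) = Add(-5, Pow(U, 2)))
Function('P')(b, S) = Add(38, Mul(Rational(1, 3), S), Mul(Rational(1, 3), b)) (Function('P')(b, S) = Mul(Rational(1, 3), Add(Add(b, S), 114)) = Mul(Rational(1, 3), Add(Add(S, b), 114)) = Mul(Rational(1, 3), Add(114, S, b)) = Add(38, Mul(Rational(1, 3), S), Mul(Rational(1, 3), b)))
Add(44535, Function('P')(Pow(-119, -1), Function('R')(6))) = Add(44535, Add(38, Mul(Rational(1, 3), Add(-5, Pow(6, 2))), Mul(Rational(1, 3), Pow(-119, -1)))) = Add(44535, Add(38, Mul(Rational(1, 3), Add(-5, 36)), Mul(Rational(1, 3), Rational(-1, 119)))) = Add(44535, Add(38, Mul(Rational(1, 3), 31), Rational(-1, 357))) = Add(44535, Add(38, Rational(31, 3), Rational(-1, 357))) = Add(44535, Rational(17254, 357)) = Rational(15916249, 357)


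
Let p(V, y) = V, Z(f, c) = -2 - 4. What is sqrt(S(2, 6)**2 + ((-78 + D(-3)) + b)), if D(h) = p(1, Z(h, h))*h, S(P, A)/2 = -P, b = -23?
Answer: 2*I*sqrt(22) ≈ 9.3808*I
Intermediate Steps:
S(P, A) = -2*P (S(P, A) = 2*(-P) = -2*P)
Z(f, c) = -6
D(h) = h (D(h) = 1*h = h)
sqrt(S(2, 6)**2 + ((-78 + D(-3)) + b)) = sqrt((-2*2)**2 + ((-78 - 3) - 23)) = sqrt((-4)**2 + (-81 - 23)) = sqrt(16 - 104) = sqrt(-88) = 2*I*sqrt(22)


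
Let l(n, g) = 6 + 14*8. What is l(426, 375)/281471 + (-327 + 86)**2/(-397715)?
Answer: -16301186781/111945238765 ≈ -0.14562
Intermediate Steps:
l(n, g) = 118 (l(n, g) = 6 + 112 = 118)
l(426, 375)/281471 + (-327 + 86)**2/(-397715) = 118/281471 + (-327 + 86)**2/(-397715) = 118*(1/281471) + (-241)**2*(-1/397715) = 118/281471 + 58081*(-1/397715) = 118/281471 - 58081/397715 = -16301186781/111945238765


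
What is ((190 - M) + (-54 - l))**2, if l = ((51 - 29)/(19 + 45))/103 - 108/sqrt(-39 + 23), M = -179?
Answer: 1069999880377/10863616 - 28032183*I/1648 ≈ 98494.0 - 17010.0*I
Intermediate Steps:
l = 11/3296 + 27*I (l = (22/64)*(1/103) - 108*(-I/4) = (22*(1/64))*(1/103) - 108*(-I/4) = (11/32)*(1/103) - (-27)*I = 11/3296 + 27*I ≈ 0.0033374 + 27.0*I)
((190 - M) + (-54 - l))**2 = ((190 - 1*(-179)) + (-54 - (11/3296 + 27*I)))**2 = ((190 + 179) + (-54 + (-11/3296 - 27*I)))**2 = (369 + (-177995/3296 - 27*I))**2 = (1038229/3296 - 27*I)**2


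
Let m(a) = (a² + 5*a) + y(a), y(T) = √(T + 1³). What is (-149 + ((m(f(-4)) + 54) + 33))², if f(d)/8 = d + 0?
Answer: (802 + I*√31)² ≈ 6.4317e+5 + 8931.0*I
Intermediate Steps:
f(d) = 8*d (f(d) = 8*(d + 0) = 8*d)
y(T) = √(1 + T) (y(T) = √(T + 1) = √(1 + T))
m(a) = a² + √(1 + a) + 5*a (m(a) = (a² + 5*a) + √(1 + a) = a² + √(1 + a) + 5*a)
(-149 + ((m(f(-4)) + 54) + 33))² = (-149 + ((((8*(-4))² + √(1 + 8*(-4)) + 5*(8*(-4))) + 54) + 33))² = (-149 + ((((-32)² + √(1 - 32) + 5*(-32)) + 54) + 33))² = (-149 + (((1024 + √(-31) - 160) + 54) + 33))² = (-149 + (((1024 + I*√31 - 160) + 54) + 33))² = (-149 + (((864 + I*√31) + 54) + 33))² = (-149 + ((918 + I*√31) + 33))² = (-149 + (951 + I*√31))² = (802 + I*√31)²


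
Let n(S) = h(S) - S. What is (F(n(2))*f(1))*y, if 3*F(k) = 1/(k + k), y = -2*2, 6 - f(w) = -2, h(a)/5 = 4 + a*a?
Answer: -8/57 ≈ -0.14035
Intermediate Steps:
h(a) = 20 + 5*a² (h(a) = 5*(4 + a*a) = 5*(4 + a²) = 20 + 5*a²)
f(w) = 8 (f(w) = 6 - 1*(-2) = 6 + 2 = 8)
n(S) = 20 - S + 5*S² (n(S) = (20 + 5*S²) - S = 20 - S + 5*S²)
y = -4
F(k) = 1/(6*k) (F(k) = 1/(3*(k + k)) = 1/(3*((2*k))) = (1/(2*k))/3 = 1/(6*k))
(F(n(2))*f(1))*y = ((1/(6*(20 - 1*2 + 5*2²)))*8)*(-4) = ((1/(6*(20 - 2 + 5*4)))*8)*(-4) = ((1/(6*(20 - 2 + 20)))*8)*(-4) = (((⅙)/38)*8)*(-4) = (((⅙)*(1/38))*8)*(-4) = ((1/228)*8)*(-4) = (2/57)*(-4) = -8/57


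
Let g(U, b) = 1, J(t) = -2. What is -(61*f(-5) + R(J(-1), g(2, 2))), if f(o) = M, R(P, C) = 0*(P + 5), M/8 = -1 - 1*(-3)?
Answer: -976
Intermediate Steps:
M = 16 (M = 8*(-1 - 1*(-3)) = 8*(-1 + 3) = 8*2 = 16)
R(P, C) = 0 (R(P, C) = 0*(5 + P) = 0)
f(o) = 16
-(61*f(-5) + R(J(-1), g(2, 2))) = -(61*16 + 0) = -(976 + 0) = -1*976 = -976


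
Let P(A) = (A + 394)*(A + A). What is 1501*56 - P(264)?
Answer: -263368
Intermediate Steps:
P(A) = 2*A*(394 + A) (P(A) = (394 + A)*(2*A) = 2*A*(394 + A))
1501*56 - P(264) = 1501*56 - 2*264*(394 + 264) = 84056 - 2*264*658 = 84056 - 1*347424 = 84056 - 347424 = -263368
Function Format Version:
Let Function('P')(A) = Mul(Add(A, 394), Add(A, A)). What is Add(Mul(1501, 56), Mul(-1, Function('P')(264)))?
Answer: -263368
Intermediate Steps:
Function('P')(A) = Mul(2, A, Add(394, A)) (Function('P')(A) = Mul(Add(394, A), Mul(2, A)) = Mul(2, A, Add(394, A)))
Add(Mul(1501, 56), Mul(-1, Function('P')(264))) = Add(Mul(1501, 56), Mul(-1, Mul(2, 264, Add(394, 264)))) = Add(84056, Mul(-1, Mul(2, 264, 658))) = Add(84056, Mul(-1, 347424)) = Add(84056, -347424) = -263368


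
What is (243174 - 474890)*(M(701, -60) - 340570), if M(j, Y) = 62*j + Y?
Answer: 68858580288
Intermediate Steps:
M(j, Y) = Y + 62*j
(243174 - 474890)*(M(701, -60) - 340570) = (243174 - 474890)*((-60 + 62*701) - 340570) = -231716*((-60 + 43462) - 340570) = -231716*(43402 - 340570) = -231716*(-297168) = 68858580288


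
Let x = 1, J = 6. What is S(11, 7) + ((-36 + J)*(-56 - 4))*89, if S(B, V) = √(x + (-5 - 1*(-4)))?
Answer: 160200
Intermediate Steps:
S(B, V) = 0 (S(B, V) = √(1 + (-5 - 1*(-4))) = √(1 + (-5 + 4)) = √(1 - 1) = √0 = 0)
S(11, 7) + ((-36 + J)*(-56 - 4))*89 = 0 + ((-36 + 6)*(-56 - 4))*89 = 0 - 30*(-60)*89 = 0 + 1800*89 = 0 + 160200 = 160200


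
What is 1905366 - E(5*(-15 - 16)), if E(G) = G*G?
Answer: 1881341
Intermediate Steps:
E(G) = G**2
1905366 - E(5*(-15 - 16)) = 1905366 - (5*(-15 - 16))**2 = 1905366 - (5*(-31))**2 = 1905366 - 1*(-155)**2 = 1905366 - 1*24025 = 1905366 - 24025 = 1881341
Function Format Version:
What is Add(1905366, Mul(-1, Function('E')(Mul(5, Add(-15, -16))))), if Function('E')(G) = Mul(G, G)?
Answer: 1881341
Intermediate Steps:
Function('E')(G) = Pow(G, 2)
Add(1905366, Mul(-1, Function('E')(Mul(5, Add(-15, -16))))) = Add(1905366, Mul(-1, Pow(Mul(5, Add(-15, -16)), 2))) = Add(1905366, Mul(-1, Pow(Mul(5, -31), 2))) = Add(1905366, Mul(-1, Pow(-155, 2))) = Add(1905366, Mul(-1, 24025)) = Add(1905366, -24025) = 1881341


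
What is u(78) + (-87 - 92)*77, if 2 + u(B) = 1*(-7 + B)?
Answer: -13714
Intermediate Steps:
u(B) = -9 + B (u(B) = -2 + 1*(-7 + B) = -2 + (-7 + B) = -9 + B)
u(78) + (-87 - 92)*77 = (-9 + 78) + (-87 - 92)*77 = 69 - 179*77 = 69 - 13783 = -13714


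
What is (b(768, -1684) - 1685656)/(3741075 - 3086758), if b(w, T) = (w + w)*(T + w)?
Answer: -3092632/654317 ≈ -4.7265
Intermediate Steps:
b(w, T) = 2*w*(T + w) (b(w, T) = (2*w)*(T + w) = 2*w*(T + w))
(b(768, -1684) - 1685656)/(3741075 - 3086758) = (2*768*(-1684 + 768) - 1685656)/(3741075 - 3086758) = (2*768*(-916) - 1685656)/654317 = (-1406976 - 1685656)*(1/654317) = -3092632*1/654317 = -3092632/654317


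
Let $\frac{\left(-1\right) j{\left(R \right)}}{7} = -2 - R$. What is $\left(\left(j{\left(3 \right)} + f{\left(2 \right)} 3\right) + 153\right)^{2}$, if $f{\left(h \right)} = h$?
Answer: $37636$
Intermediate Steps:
$j{\left(R \right)} = 14 + 7 R$ ($j{\left(R \right)} = - 7 \left(-2 - R\right) = 14 + 7 R$)
$\left(\left(j{\left(3 \right)} + f{\left(2 \right)} 3\right) + 153\right)^{2} = \left(\left(\left(14 + 7 \cdot 3\right) + 2 \cdot 3\right) + 153\right)^{2} = \left(\left(\left(14 + 21\right) + 6\right) + 153\right)^{2} = \left(\left(35 + 6\right) + 153\right)^{2} = \left(41 + 153\right)^{2} = 194^{2} = 37636$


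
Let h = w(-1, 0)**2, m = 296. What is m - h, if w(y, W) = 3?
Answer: 287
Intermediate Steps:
h = 9 (h = 3**2 = 9)
m - h = 296 - 1*9 = 296 - 9 = 287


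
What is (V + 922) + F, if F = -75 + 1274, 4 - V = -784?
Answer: 2909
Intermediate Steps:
V = 788 (V = 4 - 1*(-784) = 4 + 784 = 788)
F = 1199
(V + 922) + F = (788 + 922) + 1199 = 1710 + 1199 = 2909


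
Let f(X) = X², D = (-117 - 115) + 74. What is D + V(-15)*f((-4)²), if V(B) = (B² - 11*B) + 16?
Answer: 103778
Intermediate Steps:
V(B) = 16 + B² - 11*B
D = -158 (D = -232 + 74 = -158)
D + V(-15)*f((-4)²) = -158 + (16 + (-15)² - 11*(-15))*((-4)²)² = -158 + (16 + 225 + 165)*16² = -158 + 406*256 = -158 + 103936 = 103778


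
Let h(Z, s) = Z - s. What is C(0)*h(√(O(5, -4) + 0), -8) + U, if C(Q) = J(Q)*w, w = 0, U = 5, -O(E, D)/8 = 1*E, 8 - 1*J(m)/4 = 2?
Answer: 5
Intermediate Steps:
J(m) = 24 (J(m) = 32 - 4*2 = 32 - 8 = 24)
O(E, D) = -8*E
C(Q) = 0 (C(Q) = 24*0 = 0)
C(0)*h(√(O(5, -4) + 0), -8) + U = 0*(√(-8*5 + 0) - 1*(-8)) + 5 = 0*(√(-40 + 0) + 8) + 5 = 0*(√(-40) + 8) + 5 = 0*(2*I*√10 + 8) + 5 = 0*(8 + 2*I*√10) + 5 = 0 + 5 = 5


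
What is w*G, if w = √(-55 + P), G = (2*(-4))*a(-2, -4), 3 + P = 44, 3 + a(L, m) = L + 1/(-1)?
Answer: 48*I*√14 ≈ 179.6*I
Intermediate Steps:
a(L, m) = -4 + L (a(L, m) = -3 + (L + 1/(-1)) = -3 + (L + 1*(-1)) = -3 + (L - 1) = -3 + (-1 + L) = -4 + L)
P = 41 (P = -3 + 44 = 41)
G = 48 (G = (2*(-4))*(-4 - 2) = -8*(-6) = 48)
w = I*√14 (w = √(-55 + 41) = √(-14) = I*√14 ≈ 3.7417*I)
w*G = (I*√14)*48 = 48*I*√14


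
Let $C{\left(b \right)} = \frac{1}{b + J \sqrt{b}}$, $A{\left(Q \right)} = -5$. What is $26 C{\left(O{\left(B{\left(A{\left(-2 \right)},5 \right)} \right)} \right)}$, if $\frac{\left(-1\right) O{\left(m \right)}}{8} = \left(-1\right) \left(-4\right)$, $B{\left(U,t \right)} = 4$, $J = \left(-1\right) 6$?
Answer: $- \frac{13}{34} + \frac{39 i \sqrt{2}}{136} \approx -0.38235 + 0.40555 i$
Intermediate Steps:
$J = -6$
$O{\left(m \right)} = -32$ ($O{\left(m \right)} = - 8 \left(\left(-1\right) \left(-4\right)\right) = \left(-8\right) 4 = -32$)
$C{\left(b \right)} = \frac{1}{b - 6 \sqrt{b}}$
$26 C{\left(O{\left(B{\left(A{\left(-2 \right)},5 \right)} \right)} \right)} = \frac{26}{-32 - 6 \sqrt{-32}} = \frac{26}{-32 - 6 \cdot 4 i \sqrt{2}} = \frac{26}{-32 - 24 i \sqrt{2}}$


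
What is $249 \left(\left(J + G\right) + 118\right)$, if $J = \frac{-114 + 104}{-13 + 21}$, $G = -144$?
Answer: $- \frac{27141}{4} \approx -6785.3$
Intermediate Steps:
$J = - \frac{5}{4}$ ($J = - \frac{10}{8} = \left(-10\right) \frac{1}{8} = - \frac{5}{4} \approx -1.25$)
$249 \left(\left(J + G\right) + 118\right) = 249 \left(\left(- \frac{5}{4} - 144\right) + 118\right) = 249 \left(- \frac{581}{4} + 118\right) = 249 \left(- \frac{109}{4}\right) = - \frac{27141}{4}$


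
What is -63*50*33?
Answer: -103950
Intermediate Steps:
-63*50*33 = -3150*33 = -103950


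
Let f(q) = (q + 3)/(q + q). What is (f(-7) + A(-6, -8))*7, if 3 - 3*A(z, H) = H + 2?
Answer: 23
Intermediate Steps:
f(q) = (3 + q)/(2*q) (f(q) = (3 + q)/((2*q)) = (3 + q)*(1/(2*q)) = (3 + q)/(2*q))
A(z, H) = ⅓ - H/3 (A(z, H) = 1 - (H + 2)/3 = 1 - (2 + H)/3 = 1 + (-⅔ - H/3) = ⅓ - H/3)
(f(-7) + A(-6, -8))*7 = ((½)*(3 - 7)/(-7) + (⅓ - ⅓*(-8)))*7 = ((½)*(-⅐)*(-4) + (⅓ + 8/3))*7 = (2/7 + 3)*7 = (23/7)*7 = 23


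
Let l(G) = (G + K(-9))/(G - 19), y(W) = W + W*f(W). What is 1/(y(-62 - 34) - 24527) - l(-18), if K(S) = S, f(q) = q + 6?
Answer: -431578/591371 ≈ -0.72979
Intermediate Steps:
f(q) = 6 + q
y(W) = W + W*(6 + W)
l(G) = (-9 + G)/(-19 + G) (l(G) = (G - 9)/(G - 19) = (-9 + G)/(-19 + G))
1/(y(-62 - 34) - 24527) - l(-18) = 1/((-62 - 34)*(7 + (-62 - 34)) - 24527) - (-9 - 18)/(-19 - 18) = 1/(-96*(7 - 96) - 24527) - (-27)/(-37) = 1/(-96*(-89) - 24527) - (-1)*(-27)/37 = 1/(8544 - 24527) - 1*27/37 = 1/(-15983) - 27/37 = -1/15983 - 27/37 = -431578/591371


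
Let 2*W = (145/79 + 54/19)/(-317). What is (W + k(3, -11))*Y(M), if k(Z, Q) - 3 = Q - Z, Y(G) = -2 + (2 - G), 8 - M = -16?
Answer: 125699940/475817 ≈ 264.18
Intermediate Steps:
M = 24 (M = 8 - 1*(-16) = 8 + 16 = 24)
Y(G) = -G
k(Z, Q) = 3 + Q - Z (k(Z, Q) = 3 + (Q - Z) = 3 + Q - Z)
W = -7021/951634 (W = ((145/79 + 54/19)/(-317))/2 = ((145*(1/79) + 54*(1/19))*(-1/317))/2 = ((145/79 + 54/19)*(-1/317))/2 = ((7021/1501)*(-1/317))/2 = (1/2)*(-7021/475817) = -7021/951634 ≈ -0.0073778)
(W + k(3, -11))*Y(M) = (-7021/951634 + (3 - 11 - 1*3))*(-1*24) = (-7021/951634 + (3 - 11 - 3))*(-24) = (-7021/951634 - 11)*(-24) = -10474995/951634*(-24) = 125699940/475817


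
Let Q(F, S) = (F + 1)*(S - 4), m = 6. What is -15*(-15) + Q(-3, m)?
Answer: 221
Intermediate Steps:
Q(F, S) = (1 + F)*(-4 + S)
-15*(-15) + Q(-3, m) = -15*(-15) + (-4 + 6 - 4*(-3) - 3*6) = 225 + (-4 + 6 + 12 - 18) = 225 - 4 = 221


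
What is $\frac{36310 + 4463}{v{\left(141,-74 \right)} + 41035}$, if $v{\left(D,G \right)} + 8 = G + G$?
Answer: $\frac{40773}{40879} \approx 0.99741$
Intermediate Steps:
$v{\left(D,G \right)} = -8 + 2 G$ ($v{\left(D,G \right)} = -8 + \left(G + G\right) = -8 + 2 G$)
$\frac{36310 + 4463}{v{\left(141,-74 \right)} + 41035} = \frac{36310 + 4463}{\left(-8 + 2 \left(-74\right)\right) + 41035} = \frac{40773}{\left(-8 - 148\right) + 41035} = \frac{40773}{-156 + 41035} = \frac{40773}{40879}$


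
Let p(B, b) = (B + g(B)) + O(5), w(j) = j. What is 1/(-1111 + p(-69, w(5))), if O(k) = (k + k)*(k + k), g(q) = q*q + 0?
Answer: 1/3681 ≈ 0.00027167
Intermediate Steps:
g(q) = q² (g(q) = q² + 0 = q²)
O(k) = 4*k² (O(k) = (2*k)*(2*k) = 4*k²)
p(B, b) = 100 + B + B² (p(B, b) = (B + B²) + 4*5² = (B + B²) + 4*25 = (B + B²) + 100 = 100 + B + B²)
1/(-1111 + p(-69, w(5))) = 1/(-1111 + (100 - 69 + (-69)²)) = 1/(-1111 + (100 - 69 + 4761)) = 1/(-1111 + 4792) = 1/3681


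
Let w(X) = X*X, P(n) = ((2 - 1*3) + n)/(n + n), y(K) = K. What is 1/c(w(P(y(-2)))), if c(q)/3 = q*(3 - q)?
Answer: 256/1053 ≈ 0.24311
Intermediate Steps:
P(n) = (-1 + n)/(2*n) (P(n) = ((2 - 3) + n)/((2*n)) = (-1 + n)*(1/(2*n)) = (-1 + n)/(2*n))
w(X) = X²
c(q) = 3*q*(3 - q) (c(q) = 3*(q*(3 - q)) = 3*q*(3 - q))
1/c(w(P(y(-2)))) = 1/(3*((½)*(-1 - 2)/(-2))²*(3 - ((½)*(-1 - 2)/(-2))²)) = 1/(3*((½)*(-½)*(-3))²*(3 - ((½)*(-½)*(-3))²)) = 1/(3*(¾)²*(3 - (¾)²)) = 1/(3*(9/16)*(3 - 1*9/16)) = 1/(3*(9/16)*(3 - 9/16)) = 1/(3*(9/16)*(39/16)) = 1/(1053/256) = 256/1053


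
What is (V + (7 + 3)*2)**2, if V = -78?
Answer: 3364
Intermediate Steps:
(V + (7 + 3)*2)**2 = (-78 + (7 + 3)*2)**2 = (-78 + 10*2)**2 = (-78 + 20)**2 = (-58)**2 = 3364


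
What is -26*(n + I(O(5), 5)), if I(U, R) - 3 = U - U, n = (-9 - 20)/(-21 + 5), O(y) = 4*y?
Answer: -1001/8 ≈ -125.13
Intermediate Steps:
n = 29/16 (n = -29/(-16) = -29*(-1/16) = 29/16 ≈ 1.8125)
I(U, R) = 3 (I(U, R) = 3 + (U - U) = 3 + 0 = 3)
-26*(n + I(O(5), 5)) = -26*(29/16 + 3) = -26*77/16 = -1001/8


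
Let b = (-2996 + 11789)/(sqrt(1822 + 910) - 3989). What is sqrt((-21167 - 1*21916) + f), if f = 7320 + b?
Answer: sqrt(-9052482974915894676 - 279782514954*sqrt(683))/15909389 ≈ 189.12*I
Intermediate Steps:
b = 8793/(-3989 + 2*sqrt(683)) (b = 8793/(sqrt(2732) - 3989) = 8793/(2*sqrt(683) - 3989) = 8793/(-3989 + 2*sqrt(683)) ≈ -2.2336)
f = 116421652203/15909389 - 17586*sqrt(683)/15909389 (f = 7320 + (-35075277/15909389 - 17586*sqrt(683)/15909389) = 116421652203/15909389 - 17586*sqrt(683)/15909389 ≈ 7317.8)
sqrt((-21167 - 1*21916) + f) = sqrt((-21167 - 1*21916) + (116421652203/15909389 - 17586*sqrt(683)/15909389)) = sqrt((-21167 - 21916) + (116421652203/15909389 - 17586*sqrt(683)/15909389)) = sqrt(-43083 + (116421652203/15909389 - 17586*sqrt(683)/15909389)) = sqrt(-569002554084/15909389 - 17586*sqrt(683)/15909389)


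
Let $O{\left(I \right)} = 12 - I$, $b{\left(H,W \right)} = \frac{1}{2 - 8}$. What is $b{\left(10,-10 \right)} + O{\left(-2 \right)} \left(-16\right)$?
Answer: $- \frac{1345}{6} \approx -224.17$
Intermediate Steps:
$b{\left(H,W \right)} = - \frac{1}{6}$ ($b{\left(H,W \right)} = \frac{1}{-6} = - \frac{1}{6}$)
$b{\left(10,-10 \right)} + O{\left(-2 \right)} \left(-16\right) = - \frac{1}{6} + \left(12 - -2\right) \left(-16\right) = - \frac{1}{6} + \left(12 + 2\right) \left(-16\right) = - \frac{1}{6} + 14 \left(-16\right) = - \frac{1}{6} - 224 = - \frac{1345}{6}$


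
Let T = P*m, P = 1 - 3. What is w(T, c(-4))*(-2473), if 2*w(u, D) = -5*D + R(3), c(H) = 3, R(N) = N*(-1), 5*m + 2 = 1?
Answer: 22257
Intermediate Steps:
m = -1/5 (m = -2/5 + (1/5)*1 = -2/5 + 1/5 = -1/5 ≈ -0.20000)
R(N) = -N
P = -2
T = 2/5 (T = -2*(-1/5) = 2/5 ≈ 0.40000)
w(u, D) = -3/2 - 5*D/2 (w(u, D) = (-5*D - 1*3)/2 = (-5*D - 3)/2 = (-3 - 5*D)/2 = -3/2 - 5*D/2)
w(T, c(-4))*(-2473) = (-3/2 - 5/2*3)*(-2473) = (-3/2 - 15/2)*(-2473) = -9*(-2473) = 22257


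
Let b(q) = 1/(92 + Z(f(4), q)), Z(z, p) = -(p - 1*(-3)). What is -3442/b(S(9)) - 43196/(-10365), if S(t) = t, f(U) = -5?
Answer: -2854063204/10365 ≈ -2.7536e+5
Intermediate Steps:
Z(z, p) = -3 - p (Z(z, p) = -(p + 3) = -(3 + p) = -3 - p)
b(q) = 1/(89 - q) (b(q) = 1/(92 + (-3 - q)) = 1/(89 - q))
-3442/b(S(9)) - 43196/(-10365) = -3442/((-1/(-89 + 9))) - 43196/(-10365) = -3442/((-1/(-80))) - 43196*(-1/10365) = -3442/((-1*(-1/80))) + 43196/10365 = -3442/1/80 + 43196/10365 = -3442*80 + 43196/10365 = -275360 + 43196/10365 = -2854063204/10365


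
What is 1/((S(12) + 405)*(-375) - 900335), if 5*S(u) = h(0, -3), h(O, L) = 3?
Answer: -1/1052435 ≈ -9.5018e-7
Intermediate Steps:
S(u) = ⅗ (S(u) = (⅕)*3 = ⅗)
1/((S(12) + 405)*(-375) - 900335) = 1/((⅗ + 405)*(-375) - 900335) = 1/((2028/5)*(-375) - 900335) = 1/(-152100 - 900335) = 1/(-1052435) = -1/1052435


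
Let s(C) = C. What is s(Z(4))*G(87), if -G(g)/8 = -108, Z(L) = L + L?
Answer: 6912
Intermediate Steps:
Z(L) = 2*L
G(g) = 864 (G(g) = -8*(-108) = 864)
s(Z(4))*G(87) = (2*4)*864 = 8*864 = 6912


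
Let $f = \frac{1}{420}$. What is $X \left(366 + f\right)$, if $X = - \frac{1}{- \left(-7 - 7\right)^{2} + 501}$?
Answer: $- \frac{153721}{128100} \approx -1.2$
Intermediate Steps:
$f = \frac{1}{420} \approx 0.002381$
$X = - \frac{1}{305}$ ($X = - \frac{1}{- \left(-14\right)^{2} + 501} = - \frac{1}{\left(-1\right) 196 + 501} = - \frac{1}{-196 + 501} = - \frac{1}{305} \approx -0.0032787$)
$X \left(366 + f\right) = - \frac{366 + \frac{1}{420}}{305} = \left(- \frac{1}{305}\right) \frac{153721}{420} = - \frac{153721}{128100}$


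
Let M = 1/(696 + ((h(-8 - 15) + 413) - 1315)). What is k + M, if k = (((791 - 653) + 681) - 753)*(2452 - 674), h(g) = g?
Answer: 26872691/229 ≈ 1.1735e+5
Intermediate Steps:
k = 117348 (k = ((138 + 681) - 753)*1778 = (819 - 753)*1778 = 66*1778 = 117348)
M = -1/229 (M = 1/(696 + (((-8 - 15) + 413) - 1315)) = 1/(696 + ((-23 + 413) - 1315)) = 1/(696 + (390 - 1315)) = 1/(696 - 925) = 1/(-229) = -1/229 ≈ -0.0043668)
k + M = 117348 - 1/229 = 26872691/229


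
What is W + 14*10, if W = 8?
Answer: 148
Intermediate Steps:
W + 14*10 = 8 + 14*10 = 8 + 140 = 148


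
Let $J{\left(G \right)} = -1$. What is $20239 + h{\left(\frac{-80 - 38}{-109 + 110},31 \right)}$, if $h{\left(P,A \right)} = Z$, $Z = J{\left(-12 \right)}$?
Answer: $20238$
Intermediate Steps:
$Z = -1$
$h{\left(P,A \right)} = -1$
$20239 + h{\left(\frac{-80 - 38}{-109 + 110},31 \right)} = 20239 - 1 = 20238$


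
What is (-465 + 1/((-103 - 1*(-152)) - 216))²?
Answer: 6030454336/27889 ≈ 2.1623e+5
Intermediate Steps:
(-465 + 1/((-103 - 1*(-152)) - 216))² = (-465 + 1/((-103 + 152) - 216))² = (-465 + 1/(49 - 216))² = (-465 + 1/(-167))² = (-465 - 1/167)² = (-77656/167)² = 6030454336/27889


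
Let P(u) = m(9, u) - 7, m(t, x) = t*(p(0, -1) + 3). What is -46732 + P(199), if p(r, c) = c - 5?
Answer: -46766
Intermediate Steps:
p(r, c) = -5 + c
m(t, x) = -3*t (m(t, x) = t*((-5 - 1) + 3) = t*(-6 + 3) = t*(-3) = -3*t)
P(u) = -34 (P(u) = -3*9 - 7 = -27 - 7 = -34)
-46732 + P(199) = -46732 - 34 = -46766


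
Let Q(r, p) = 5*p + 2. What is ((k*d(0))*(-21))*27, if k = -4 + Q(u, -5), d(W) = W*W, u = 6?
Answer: 0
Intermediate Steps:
d(W) = W²
Q(r, p) = 2 + 5*p
k = -27 (k = -4 + (2 + 5*(-5)) = -4 + (2 - 25) = -4 - 23 = -27)
((k*d(0))*(-21))*27 = (-27*0²*(-21))*27 = (-27*0*(-21))*27 = (0*(-21))*27 = 0*27 = 0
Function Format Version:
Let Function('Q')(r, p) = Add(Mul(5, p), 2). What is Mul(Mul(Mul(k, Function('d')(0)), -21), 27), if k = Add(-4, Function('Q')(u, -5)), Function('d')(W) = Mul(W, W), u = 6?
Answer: 0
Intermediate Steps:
Function('d')(W) = Pow(W, 2)
Function('Q')(r, p) = Add(2, Mul(5, p))
k = -27 (k = Add(-4, Add(2, Mul(5, -5))) = Add(-4, Add(2, -25)) = Add(-4, -23) = -27)
Mul(Mul(Mul(k, Function('d')(0)), -21), 27) = Mul(Mul(Mul(-27, Pow(0, 2)), -21), 27) = Mul(Mul(Mul(-27, 0), -21), 27) = Mul(Mul(0, -21), 27) = Mul(0, 27) = 0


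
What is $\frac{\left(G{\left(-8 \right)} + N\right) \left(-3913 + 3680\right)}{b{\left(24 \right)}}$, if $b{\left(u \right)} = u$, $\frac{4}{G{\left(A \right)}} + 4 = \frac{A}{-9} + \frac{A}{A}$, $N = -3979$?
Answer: $\frac{17623421}{456} \approx 38648.0$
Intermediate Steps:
$G{\left(A \right)} = \frac{4}{-3 - \frac{A}{9}}$ ($G{\left(A \right)} = \frac{4}{-4 + \left(\frac{A}{-9} + \frac{A}{A}\right)} = \frac{4}{-4 + \left(A \left(- \frac{1}{9}\right) + 1\right)} = \frac{4}{-4 - \left(-1 + \frac{A}{9}\right)} = \frac{4}{-3 - \frac{A}{9}}$)
$\frac{\left(G{\left(-8 \right)} + N\right) \left(-3913 + 3680\right)}{b{\left(24 \right)}} = \frac{\left(- \frac{36}{27 - 8} - 3979\right) \left(-3913 + 3680\right)}{24} = \left(- \frac{36}{19} - 3979\right) \left(-233\right) \frac{1}{24} = \left(- \frac{75637}{19}\right) \left(-233\right) \frac{1}{24} = \frac{17623421}{19} \cdot \frac{1}{24} = \frac{17623421}{456}$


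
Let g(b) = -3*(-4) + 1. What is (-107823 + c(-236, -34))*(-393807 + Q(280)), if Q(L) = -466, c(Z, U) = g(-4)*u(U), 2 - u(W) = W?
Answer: 42327177915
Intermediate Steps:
u(W) = 2 - W
g(b) = 13 (g(b) = 12 + 1 = 13)
c(Z, U) = 26 - 13*U (c(Z, U) = 13*(2 - U) = 26 - 13*U)
(-107823 + c(-236, -34))*(-393807 + Q(280)) = (-107823 + (26 - 13*(-34)))*(-393807 - 466) = (-107823 + (26 + 442))*(-394273) = (-107823 + 468)*(-394273) = -107355*(-394273) = 42327177915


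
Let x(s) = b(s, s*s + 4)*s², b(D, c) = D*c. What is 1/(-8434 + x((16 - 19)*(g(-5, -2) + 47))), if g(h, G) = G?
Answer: -1/44850184309 ≈ -2.2296e-11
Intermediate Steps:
x(s) = s³*(4 + s²) (x(s) = (s*(s*s + 4))*s² = (s*(s² + 4))*s² = (s*(4 + s²))*s² = s³*(4 + s²))
1/(-8434 + x((16 - 19)*(g(-5, -2) + 47))) = 1/(-8434 + ((16 - 19)*(-2 + 47))³*(4 + ((16 - 19)*(-2 + 47))²)) = 1/(-8434 + (-3*45)³*(4 + (-3*45)²)) = 1/(-8434 + (-135)³*(4 + (-135)²)) = 1/(-8434 - 2460375*(4 + 18225)) = 1/(-8434 - 2460375*18229) = 1/(-8434 - 44850175875) = 1/(-44850184309) = -1/44850184309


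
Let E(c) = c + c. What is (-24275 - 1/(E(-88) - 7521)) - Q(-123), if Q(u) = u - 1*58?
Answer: -185451517/7697 ≈ -24094.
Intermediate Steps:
E(c) = 2*c
Q(u) = -58 + u (Q(u) = u - 58 = -58 + u)
(-24275 - 1/(E(-88) - 7521)) - Q(-123) = (-24275 - 1/(2*(-88) - 7521)) - (-58 - 123) = (-24275 - 1/(-176 - 7521)) - 1*(-181) = (-24275 - 1/(-7697)) + 181 = (-24275 - 1*(-1/7697)) + 181 = (-24275 + 1/7697) + 181 = -186844674/7697 + 181 = -185451517/7697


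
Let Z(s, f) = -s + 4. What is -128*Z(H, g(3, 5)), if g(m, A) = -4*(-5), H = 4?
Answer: 0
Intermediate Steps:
g(m, A) = 20
Z(s, f) = 4 - s
-128*Z(H, g(3, 5)) = -128*(4 - 1*4) = -128*(4 - 4) = -128*0 = 0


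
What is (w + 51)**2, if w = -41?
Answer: 100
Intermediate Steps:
(w + 51)**2 = (-41 + 51)**2 = 10**2 = 100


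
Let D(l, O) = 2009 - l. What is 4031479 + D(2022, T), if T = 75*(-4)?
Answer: 4031466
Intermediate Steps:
T = -300
4031479 + D(2022, T) = 4031479 + (2009 - 1*2022) = 4031479 + (2009 - 2022) = 4031479 - 13 = 4031466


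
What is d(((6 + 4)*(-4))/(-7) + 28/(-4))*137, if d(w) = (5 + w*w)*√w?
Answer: 133986*I*√7/343 ≈ 1033.5*I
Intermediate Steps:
d(w) = √w*(5 + w²) (d(w) = (5 + w²)*√w = √w*(5 + w²))
d(((6 + 4)*(-4))/(-7) + 28/(-4))*137 = (√(((6 + 4)*(-4))/(-7) + 28/(-4))*(5 + (((6 + 4)*(-4))/(-7) + 28/(-4))²))*137 = (√((10*(-4))*(-⅐) + 28*(-¼))*(5 + ((10*(-4))*(-⅐) + 28*(-¼))²))*137 = (√(-40*(-⅐) - 7)*(5 + (-40*(-⅐) - 7)²))*137 = (√(40/7 - 7)*(5 + (40/7 - 7)²))*137 = (√(-9/7)*(5 + (-9/7)²))*137 = ((3*I*√7/7)*(5 + 81/49))*137 = ((3*I*√7/7)*(326/49))*137 = (978*I*√7/343)*137 = 133986*I*√7/343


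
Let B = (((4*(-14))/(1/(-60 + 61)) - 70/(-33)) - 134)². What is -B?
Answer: -38440000/1089 ≈ -35298.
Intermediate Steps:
B = 38440000/1089 (B = ((-56/(1/1) - 70*(-1/33)) - 134)² = ((-56/1 + 70/33) - 134)² = ((-56*1 + 70/33) - 134)² = ((-56 + 70/33) - 134)² = (-1778/33 - 134)² = (-6200/33)² = 38440000/1089 ≈ 35298.)
-B = -1*38440000/1089 = -38440000/1089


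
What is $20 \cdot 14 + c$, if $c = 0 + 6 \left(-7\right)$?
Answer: $238$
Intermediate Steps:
$c = -42$ ($c = 0 - 42 = -42$)
$20 \cdot 14 + c = 20 \cdot 14 - 42 = 280 - 42 = 238$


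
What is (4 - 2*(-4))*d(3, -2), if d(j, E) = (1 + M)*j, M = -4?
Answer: -108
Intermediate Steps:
d(j, E) = -3*j (d(j, E) = (1 - 4)*j = -3*j)
(4 - 2*(-4))*d(3, -2) = (4 - 2*(-4))*(-3*3) = (4 + 8)*(-9) = 12*(-9) = -108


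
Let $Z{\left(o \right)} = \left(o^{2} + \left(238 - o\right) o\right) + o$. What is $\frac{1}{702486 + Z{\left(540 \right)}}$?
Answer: $\frac{1}{831546} \approx 1.2026 \cdot 10^{-6}$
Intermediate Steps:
$Z{\left(o \right)} = o + o^{2} + o \left(238 - o\right)$ ($Z{\left(o \right)} = \left(o^{2} + o \left(238 - o\right)\right) + o = o + o^{2} + o \left(238 - o\right)$)
$\frac{1}{702486 + Z{\left(540 \right)}} = \frac{1}{702486 + 239 \cdot 540} = \frac{1}{702486 + 129060} = \frac{1}{831546}$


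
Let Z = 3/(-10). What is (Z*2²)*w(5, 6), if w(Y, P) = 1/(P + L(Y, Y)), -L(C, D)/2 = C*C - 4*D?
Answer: 3/10 ≈ 0.30000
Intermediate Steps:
L(C, D) = -2*C² + 8*D (L(C, D) = -2*(C*C - 4*D) = -2*(C² - 4*D) = -2*C² + 8*D)
Z = -3/10 (Z = 3*(-⅒) = -3/10 ≈ -0.30000)
w(Y, P) = 1/(P - 2*Y² + 8*Y) (w(Y, P) = 1/(P + (-2*Y² + 8*Y)) = 1/(P - 2*Y² + 8*Y))
(Z*2²)*w(5, 6) = (-3/10*2²)/(6 - 2*5² + 8*5) = (-3/10*4)/(6 - 2*25 + 40) = -6/(5*(6 - 50 + 40)) = -6/5/(-4) = -6/5*(-¼) = 3/10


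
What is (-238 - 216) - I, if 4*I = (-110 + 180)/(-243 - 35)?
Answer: -252389/556 ≈ -453.94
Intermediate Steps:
I = -35/556 (I = ((-110 + 180)/(-243 - 35))/4 = (70/(-278))/4 = (70*(-1/278))/4 = (1/4)*(-35/139) = -35/556 ≈ -0.062950)
(-238 - 216) - I = (-238 - 216) - 1*(-35/556) = -454 + 35/556 = -252389/556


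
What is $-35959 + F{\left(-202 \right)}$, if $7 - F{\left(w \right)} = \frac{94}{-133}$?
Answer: $- \frac{4781522}{133} \approx -35951.0$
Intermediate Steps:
$F{\left(w \right)} = \frac{1025}{133}$ ($F{\left(w \right)} = 7 - \frac{94}{-133} = 7 - 94 \left(- \frac{1}{133}\right) = 7 - - \frac{94}{133} = 7 + \frac{94}{133} = \frac{1025}{133}$)
$-35959 + F{\left(-202 \right)} = -35959 + \frac{1025}{133} = - \frac{4781522}{133}$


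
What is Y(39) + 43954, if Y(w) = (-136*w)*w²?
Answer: -8023430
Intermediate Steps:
Y(w) = -136*w³
Y(39) + 43954 = -136*39³ + 43954 = -136*59319 + 43954 = -8067384 + 43954 = -8023430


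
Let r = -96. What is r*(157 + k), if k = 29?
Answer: -17856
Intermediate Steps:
r*(157 + k) = -96*(157 + 29) = -96*186 = -17856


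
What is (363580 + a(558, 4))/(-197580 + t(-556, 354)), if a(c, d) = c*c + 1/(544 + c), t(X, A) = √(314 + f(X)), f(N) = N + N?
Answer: -12246474178385/3584976552683 - 743788289*I*√798/43019718632196 ≈ -3.4161 - 0.00048841*I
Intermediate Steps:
f(N) = 2*N
t(X, A) = √(314 + 2*X)
a(c, d) = c² + 1/(544 + c)
(363580 + a(558, 4))/(-197580 + t(-556, 354)) = (363580 + (1 + 558³ + 544*558²)/(544 + 558))/(-197580 + √(314 + 2*(-556))) = (363580 + (1 + 173741112 + 544*311364)/1102)/(-197580 + √(314 - 1112)) = (363580 + (1 + 173741112 + 169382016)/1102)/(-197580 + √(-798)) = (363580 + (1/1102)*343123129)/(-197580 + I*√798) = (363580 + 343123129/1102)/(-197580 + I*√798) = 743788289/(1102*(-197580 + I*√798))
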